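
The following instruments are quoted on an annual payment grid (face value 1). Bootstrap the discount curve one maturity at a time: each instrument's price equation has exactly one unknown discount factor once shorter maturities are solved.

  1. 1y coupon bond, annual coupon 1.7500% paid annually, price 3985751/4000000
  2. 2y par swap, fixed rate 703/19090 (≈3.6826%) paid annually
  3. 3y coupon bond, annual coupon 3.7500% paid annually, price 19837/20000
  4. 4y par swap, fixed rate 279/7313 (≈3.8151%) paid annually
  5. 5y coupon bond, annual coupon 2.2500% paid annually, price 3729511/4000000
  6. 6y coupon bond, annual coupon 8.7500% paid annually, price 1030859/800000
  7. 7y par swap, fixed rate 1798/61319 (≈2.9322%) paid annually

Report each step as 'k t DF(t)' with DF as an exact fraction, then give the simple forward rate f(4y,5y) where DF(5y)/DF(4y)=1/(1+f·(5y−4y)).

1 1 9793/10000
2 2 9297/10000
3 3 887/1000
4 4 1721/2000
5 5 4157/5000
6 6 4119/5000
7 7 4101/5000
f(4y,5y) = ((1721/2000)/(4157/5000) − 1)/(1) = 291/8314 ≈ 3.5001%

step 1 [1y] bond c/1=7/400: DF=(3985751/4000000 − 7/400·(0))/(1+7/400) = 9793/10000 ≈ 0.979300
step 2 [2y] swap r/1=703/19090: DF=(1 − 703/19090·(0.979300))/(1+703/19090) = 9297/10000 ≈ 0.929700
step 3 [3y] bond c/1=3/80: DF=(19837/20000 − 3/80·(0.979300+0.929700))/(1+3/80) = 887/1000 ≈ 0.887000
step 4 [4y] swap r/1=279/7313: DF=(1 − 279/7313·(0.979300+0.929700+0.887000))/(1+279/7313) = 1721/2000 ≈ 0.860500
step 5 [5y] bond c/1=9/400: DF=(3729511/4000000 − 9/400·(0.979300+0.929700+0.887000+0.860500))/(1+9/400) = 4157/5000 ≈ 0.831400
step 6 [6y] bond c/1=7/80: DF=(1030859/800000 − 7/80·(0.979300+0.929700+0.887000+0.860500+0.831400))/(1+7/80) = 4119/5000 ≈ 0.823800
step 7 [7y] swap r/1=1798/61319: DF=(1 − 1798/61319·(0.979300+0.929700+0.887000+0.860500+0.831400+0.823800))/(1+1798/61319) = 4101/5000 ≈ 0.820200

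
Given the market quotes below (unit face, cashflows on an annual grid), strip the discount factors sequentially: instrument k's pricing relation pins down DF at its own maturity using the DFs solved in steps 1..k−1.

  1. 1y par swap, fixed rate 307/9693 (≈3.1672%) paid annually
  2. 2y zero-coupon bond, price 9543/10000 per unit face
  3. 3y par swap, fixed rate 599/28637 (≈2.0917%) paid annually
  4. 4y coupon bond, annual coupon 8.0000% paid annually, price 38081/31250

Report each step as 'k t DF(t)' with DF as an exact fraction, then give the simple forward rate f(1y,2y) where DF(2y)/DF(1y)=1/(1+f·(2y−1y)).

step 1 [1y] swap r/1=307/9693: DF=(1 − 307/9693·(0))/(1+307/9693) = 9693/10000 ≈ 0.969300
step 2 [2y] zero: DF = P = 9543/10000 ≈ 0.954300
step 3 [3y] swap r/1=599/28637: DF=(1 − 599/28637·(0.969300+0.954300))/(1+599/28637) = 9401/10000 ≈ 0.940100
step 4 [4y] bond c/1=2/25: DF=(38081/31250 − 2/25·(0.969300+0.954300+0.940100))/(1+2/25) = 4581/5000 ≈ 0.916200

1 1 9693/10000
2 2 9543/10000
3 3 9401/10000
4 4 4581/5000
f(1y,2y) = ((9693/10000)/(9543/10000) − 1)/(1) = 50/3181 ≈ 1.5718%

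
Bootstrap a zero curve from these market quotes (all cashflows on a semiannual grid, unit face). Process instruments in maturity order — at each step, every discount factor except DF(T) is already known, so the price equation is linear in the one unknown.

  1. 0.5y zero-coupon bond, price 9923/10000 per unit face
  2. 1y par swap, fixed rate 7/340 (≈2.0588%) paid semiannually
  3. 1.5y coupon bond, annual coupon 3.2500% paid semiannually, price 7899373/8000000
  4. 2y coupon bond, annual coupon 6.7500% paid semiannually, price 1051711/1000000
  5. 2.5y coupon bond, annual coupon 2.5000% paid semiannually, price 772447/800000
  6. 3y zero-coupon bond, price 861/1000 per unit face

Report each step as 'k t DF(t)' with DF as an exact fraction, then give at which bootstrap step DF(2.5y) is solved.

step 1 [0.5y] zero: DF = P = 9923/10000 ≈ 0.992300
step 2 [1y] swap r/2=7/680: DF=(1 − 7/680·(0.992300))/(1+7/680) = 9797/10000 ≈ 0.979700
step 3 [1.5y] bond c/2=13/800: DF=(7899373/8000000 − 13/800·(0.992300+0.979700))/(1+13/800) = 9401/10000 ≈ 0.940100
step 4 [2y] bond c/2=27/800: DF=(1051711/1000000 − 27/800·(0.992300+0.979700+0.940100))/(1+27/800) = 9223/10000 ≈ 0.922300
step 5 [2.5y] bond c/2=1/80: DF=(772447/800000 − 1/80·(0.992300+0.979700+0.940100+0.922300))/(1+1/80) = 9063/10000 ≈ 0.906300
step 6 [3y] zero: DF = P = 861/1000 ≈ 0.861000

1 1/2 9923/10000
2 1 9797/10000
3 3/2 9401/10000
4 2 9223/10000
5 5/2 9063/10000
6 3 861/1000
DF(2.5y) is solved at step 5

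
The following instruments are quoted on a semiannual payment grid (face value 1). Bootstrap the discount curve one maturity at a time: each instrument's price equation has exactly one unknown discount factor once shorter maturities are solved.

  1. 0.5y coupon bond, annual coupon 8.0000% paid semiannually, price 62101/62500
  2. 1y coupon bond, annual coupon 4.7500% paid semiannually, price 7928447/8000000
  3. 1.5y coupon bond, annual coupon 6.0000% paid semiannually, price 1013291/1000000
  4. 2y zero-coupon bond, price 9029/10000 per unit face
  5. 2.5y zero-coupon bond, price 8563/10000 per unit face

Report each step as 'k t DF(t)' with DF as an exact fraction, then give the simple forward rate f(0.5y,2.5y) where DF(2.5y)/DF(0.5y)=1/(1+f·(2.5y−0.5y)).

step 1 [0.5y] bond c/2=1/25: DF=(62101/62500 − 1/25·(0))/(1+1/25) = 4777/5000 ≈ 0.955400
step 2 [1y] bond c/2=19/800: DF=(7928447/8000000 − 19/800·(0.955400))/(1+19/800) = 9459/10000 ≈ 0.945900
step 3 [1.5y] bond c/2=3/100: DF=(1013291/1000000 − 3/100·(0.955400+0.945900))/(1+3/100) = 2321/2500 ≈ 0.928400
step 4 [2y] zero: DF = P = 9029/10000 ≈ 0.902900
step 5 [2.5y] zero: DF = P = 8563/10000 ≈ 0.856300

1 1/2 4777/5000
2 1 9459/10000
3 3/2 2321/2500
4 2 9029/10000
5 5/2 8563/10000
f(0.5y,2.5y) = ((4777/5000)/(8563/10000) − 1)/(2) = 991/17126 ≈ 5.7865%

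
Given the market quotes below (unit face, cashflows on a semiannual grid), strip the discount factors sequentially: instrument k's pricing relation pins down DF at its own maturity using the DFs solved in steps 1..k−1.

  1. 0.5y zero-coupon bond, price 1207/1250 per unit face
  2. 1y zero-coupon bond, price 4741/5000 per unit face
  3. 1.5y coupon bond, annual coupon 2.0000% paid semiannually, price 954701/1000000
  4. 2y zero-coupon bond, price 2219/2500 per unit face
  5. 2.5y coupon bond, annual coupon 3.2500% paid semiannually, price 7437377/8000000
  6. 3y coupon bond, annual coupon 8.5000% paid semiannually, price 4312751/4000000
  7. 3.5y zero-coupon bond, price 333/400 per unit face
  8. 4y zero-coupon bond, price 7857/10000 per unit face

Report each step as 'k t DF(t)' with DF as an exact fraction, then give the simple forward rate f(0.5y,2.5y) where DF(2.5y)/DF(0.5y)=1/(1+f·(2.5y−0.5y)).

step 1 [0.5y] zero: DF = P = 1207/1250 ≈ 0.965600
step 2 [1y] zero: DF = P = 4741/5000 ≈ 0.948200
step 3 [1.5y] bond c/2=1/100: DF=(954701/1000000 − 1/100·(0.965600+0.948200))/(1+1/100) = 9263/10000 ≈ 0.926300
step 4 [2y] zero: DF = P = 2219/2500 ≈ 0.887600
step 5 [2.5y] bond c/2=13/800: DF=(7437377/8000000 − 13/800·(0.965600+0.948200+0.926300+0.887600))/(1+13/800) = 1069/1250 ≈ 0.855200
step 6 [3y] bond c/2=17/400: DF=(4312751/4000000 − 17/400·(0.965600+0.948200+0.926300+0.887600+0.855200))/(1+17/400) = 4237/5000 ≈ 0.847400
step 7 [3.5y] zero: DF = P = 333/400 ≈ 0.832500
step 8 [4y] zero: DF = P = 7857/10000 ≈ 0.785700

1 1/2 1207/1250
2 1 4741/5000
3 3/2 9263/10000
4 2 2219/2500
5 5/2 1069/1250
6 3 4237/5000
7 7/2 333/400
8 4 7857/10000
f(0.5y,2.5y) = ((1207/1250)/(1069/1250) − 1)/(2) = 69/1069 ≈ 6.4546%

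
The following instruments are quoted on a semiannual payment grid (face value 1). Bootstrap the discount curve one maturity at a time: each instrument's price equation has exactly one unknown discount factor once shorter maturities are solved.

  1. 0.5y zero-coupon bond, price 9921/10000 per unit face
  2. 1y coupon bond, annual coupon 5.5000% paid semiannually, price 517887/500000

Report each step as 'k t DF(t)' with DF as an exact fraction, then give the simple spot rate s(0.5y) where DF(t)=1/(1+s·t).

step 1 [0.5y] zero: DF = P = 9921/10000 ≈ 0.992100
step 2 [1y] bond c/2=11/400: DF=(517887/500000 − 11/400·(0.992100))/(1+11/400) = 1963/2000 ≈ 0.981500

1 1/2 9921/10000
2 1 1963/2000
s(0.5y) = (1/(9921/10000) − 1)/(1/2) = 158/9921 ≈ 1.5926%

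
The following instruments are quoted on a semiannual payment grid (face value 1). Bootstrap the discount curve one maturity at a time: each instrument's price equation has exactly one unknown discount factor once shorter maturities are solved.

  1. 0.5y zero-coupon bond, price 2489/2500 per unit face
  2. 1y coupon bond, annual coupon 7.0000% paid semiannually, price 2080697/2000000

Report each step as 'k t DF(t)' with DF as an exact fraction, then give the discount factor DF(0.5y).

1 1/2 2489/2500
2 1 1943/2000
DF(0.5y) = 2489/2500 ≈ 0.995600

step 1 [0.5y] zero: DF = P = 2489/2500 ≈ 0.995600
step 2 [1y] bond c/2=7/200: DF=(2080697/2000000 − 7/200·(0.995600))/(1+7/200) = 1943/2000 ≈ 0.971500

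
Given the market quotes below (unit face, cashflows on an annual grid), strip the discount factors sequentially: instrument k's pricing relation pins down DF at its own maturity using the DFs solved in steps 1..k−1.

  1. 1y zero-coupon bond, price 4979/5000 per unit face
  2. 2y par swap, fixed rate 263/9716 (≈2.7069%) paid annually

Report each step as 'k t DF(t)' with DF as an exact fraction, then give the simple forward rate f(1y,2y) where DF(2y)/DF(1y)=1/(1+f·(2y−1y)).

1 1 4979/5000
2 2 4737/5000
f(1y,2y) = ((4979/5000)/(4737/5000) − 1)/(1) = 242/4737 ≈ 5.1087%

step 1 [1y] zero: DF = P = 4979/5000 ≈ 0.995800
step 2 [2y] swap r/1=263/9716: DF=(1 − 263/9716·(0.995800))/(1+263/9716) = 4737/5000 ≈ 0.947400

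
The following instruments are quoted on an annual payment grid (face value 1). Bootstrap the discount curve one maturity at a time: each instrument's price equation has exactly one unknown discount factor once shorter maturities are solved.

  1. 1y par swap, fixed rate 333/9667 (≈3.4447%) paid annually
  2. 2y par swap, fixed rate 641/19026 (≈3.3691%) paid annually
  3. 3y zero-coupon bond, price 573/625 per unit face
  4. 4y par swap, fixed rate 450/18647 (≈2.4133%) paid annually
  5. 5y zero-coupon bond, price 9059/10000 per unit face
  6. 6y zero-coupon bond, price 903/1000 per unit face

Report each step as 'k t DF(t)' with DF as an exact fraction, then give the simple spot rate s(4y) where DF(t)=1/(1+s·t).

1 1 9667/10000
2 2 9359/10000
3 3 573/625
4 4 91/100
5 5 9059/10000
6 6 903/1000
s(4y) = (1/(91/100) − 1)/(4) = 9/364 ≈ 2.4725%

step 1 [1y] swap r/1=333/9667: DF=(1 − 333/9667·(0))/(1+333/9667) = 9667/10000 ≈ 0.966700
step 2 [2y] swap r/1=641/19026: DF=(1 − 641/19026·(0.966700))/(1+641/19026) = 9359/10000 ≈ 0.935900
step 3 [3y] zero: DF = P = 573/625 ≈ 0.916800
step 4 [4y] swap r/1=450/18647: DF=(1 − 450/18647·(0.966700+0.935900+0.916800))/(1+450/18647) = 91/100 ≈ 0.910000
step 5 [5y] zero: DF = P = 9059/10000 ≈ 0.905900
step 6 [6y] zero: DF = P = 903/1000 ≈ 0.903000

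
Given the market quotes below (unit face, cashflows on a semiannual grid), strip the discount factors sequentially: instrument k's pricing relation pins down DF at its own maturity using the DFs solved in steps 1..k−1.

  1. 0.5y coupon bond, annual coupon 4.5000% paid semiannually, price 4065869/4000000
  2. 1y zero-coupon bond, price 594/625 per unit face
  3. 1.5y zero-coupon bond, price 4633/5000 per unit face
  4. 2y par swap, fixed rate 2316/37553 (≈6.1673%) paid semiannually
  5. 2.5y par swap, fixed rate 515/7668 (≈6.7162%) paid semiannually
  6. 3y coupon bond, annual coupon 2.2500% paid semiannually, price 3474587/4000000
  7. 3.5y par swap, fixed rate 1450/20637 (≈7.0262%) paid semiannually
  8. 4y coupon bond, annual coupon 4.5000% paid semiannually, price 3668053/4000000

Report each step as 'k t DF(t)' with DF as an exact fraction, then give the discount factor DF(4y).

step 1 [0.5y] bond c/2=9/400: DF=(4065869/4000000 − 9/400·(0))/(1+9/400) = 9941/10000 ≈ 0.994100
step 2 [1y] zero: DF = P = 594/625 ≈ 0.950400
step 3 [1.5y] zero: DF = P = 4633/5000 ≈ 0.926600
step 4 [2y] swap r/2=1158/37553: DF=(1 − 1158/37553·(0.994100+0.950400+0.926600))/(1+1158/37553) = 4421/5000 ≈ 0.884200
step 5 [2.5y] swap r/2=515/15336: DF=(1 − 515/15336·(0.994100+0.950400+0.926600+0.884200))/(1+515/15336) = 1691/2000 ≈ 0.845500
step 6 [3y] bond c/2=9/800: DF=(3474587/4000000 − 9/800·(0.994100+0.950400+0.926600+0.884200+0.845500))/(1+9/800) = 4039/5000 ≈ 0.807800
step 7 [3.5y] swap r/2=725/20637: DF=(1 − 725/20637·(0.994100+0.950400+0.926600+0.884200+0.845500+0.807800))/(1+725/20637) = 313/400 ≈ 0.782500
step 8 [4y] bond c/2=9/400: DF=(3668053/4000000 − 9/400·(0.994100+0.950400+0.926600+0.884200+0.845500+0.807800+0.782500))/(1+9/400) = 3803/5000 ≈ 0.760600

1 1/2 9941/10000
2 1 594/625
3 3/2 4633/5000
4 2 4421/5000
5 5/2 1691/2000
6 3 4039/5000
7 7/2 313/400
8 4 3803/5000
DF(4y) = 3803/5000 ≈ 0.760600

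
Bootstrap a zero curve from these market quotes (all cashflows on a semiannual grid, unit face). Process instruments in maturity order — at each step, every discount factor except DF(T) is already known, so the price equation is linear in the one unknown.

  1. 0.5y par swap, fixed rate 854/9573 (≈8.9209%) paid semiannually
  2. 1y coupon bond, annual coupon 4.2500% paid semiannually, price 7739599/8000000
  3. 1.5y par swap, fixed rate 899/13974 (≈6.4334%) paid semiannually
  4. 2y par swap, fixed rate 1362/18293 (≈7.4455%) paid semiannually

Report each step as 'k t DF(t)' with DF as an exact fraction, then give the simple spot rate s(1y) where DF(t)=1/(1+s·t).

1 1/2 9573/10000
2 1 4637/5000
3 3/2 9101/10000
4 2 4319/5000
s(1y) = (1/(4637/5000) − 1)/(1) = 363/4637 ≈ 7.8283%

step 1 [0.5y] swap r/2=427/9573: DF=(1 − 427/9573·(0))/(1+427/9573) = 9573/10000 ≈ 0.957300
step 2 [1y] bond c/2=17/800: DF=(7739599/8000000 − 17/800·(0.957300))/(1+17/800) = 4637/5000 ≈ 0.927400
step 3 [1.5y] swap r/2=899/27948: DF=(1 − 899/27948·(0.957300+0.927400))/(1+899/27948) = 9101/10000 ≈ 0.910100
step 4 [2y] swap r/2=681/18293: DF=(1 − 681/18293·(0.957300+0.927400+0.910100))/(1+681/18293) = 4319/5000 ≈ 0.863800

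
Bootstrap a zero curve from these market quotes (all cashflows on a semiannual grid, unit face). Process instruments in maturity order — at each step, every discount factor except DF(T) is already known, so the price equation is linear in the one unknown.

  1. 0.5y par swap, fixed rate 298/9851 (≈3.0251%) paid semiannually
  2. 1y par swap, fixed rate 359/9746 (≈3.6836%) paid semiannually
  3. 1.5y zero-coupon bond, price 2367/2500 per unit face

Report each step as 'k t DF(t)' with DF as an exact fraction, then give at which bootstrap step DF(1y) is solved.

1 1/2 9851/10000
2 1 9641/10000
3 3/2 2367/2500
DF(1y) is solved at step 2

step 1 [0.5y] swap r/2=149/9851: DF=(1 − 149/9851·(0))/(1+149/9851) = 9851/10000 ≈ 0.985100
step 2 [1y] swap r/2=359/19492: DF=(1 − 359/19492·(0.985100))/(1+359/19492) = 9641/10000 ≈ 0.964100
step 3 [1.5y] zero: DF = P = 2367/2500 ≈ 0.946800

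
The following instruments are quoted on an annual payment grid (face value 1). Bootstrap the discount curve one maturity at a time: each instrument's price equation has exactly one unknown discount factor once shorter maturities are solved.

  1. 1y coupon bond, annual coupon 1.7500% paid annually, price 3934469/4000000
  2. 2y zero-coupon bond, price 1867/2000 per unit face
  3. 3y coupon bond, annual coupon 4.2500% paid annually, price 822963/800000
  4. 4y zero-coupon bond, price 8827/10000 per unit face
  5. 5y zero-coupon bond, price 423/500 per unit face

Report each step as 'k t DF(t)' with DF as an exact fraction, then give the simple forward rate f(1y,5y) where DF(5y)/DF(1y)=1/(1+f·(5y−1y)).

1 1 9667/10000
2 2 1867/2000
3 3 9093/10000
4 4 8827/10000
5 5 423/500
f(1y,5y) = ((9667/10000)/(423/500) − 1)/(4) = 1207/33840 ≈ 3.5668%

step 1 [1y] bond c/1=7/400: DF=(3934469/4000000 − 7/400·(0))/(1+7/400) = 9667/10000 ≈ 0.966700
step 2 [2y] zero: DF = P = 1867/2000 ≈ 0.933500
step 3 [3y] bond c/1=17/400: DF=(822963/800000 − 17/400·(0.966700+0.933500))/(1+17/400) = 9093/10000 ≈ 0.909300
step 4 [4y] zero: DF = P = 8827/10000 ≈ 0.882700
step 5 [5y] zero: DF = P = 423/500 ≈ 0.846000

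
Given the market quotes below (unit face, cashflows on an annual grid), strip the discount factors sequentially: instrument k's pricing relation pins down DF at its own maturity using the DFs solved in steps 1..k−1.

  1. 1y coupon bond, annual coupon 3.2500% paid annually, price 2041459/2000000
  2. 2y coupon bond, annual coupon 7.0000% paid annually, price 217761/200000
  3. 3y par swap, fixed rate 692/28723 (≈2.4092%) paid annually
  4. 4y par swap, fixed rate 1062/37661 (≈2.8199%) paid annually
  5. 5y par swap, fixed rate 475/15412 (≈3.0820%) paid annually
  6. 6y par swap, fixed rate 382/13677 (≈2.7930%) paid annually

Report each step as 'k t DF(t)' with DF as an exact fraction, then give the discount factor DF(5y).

1 1 4943/5000
2 2 9529/10000
3 3 2327/2500
4 4 4469/5000
5 5 343/400
6 6 1059/1250
DF(5y) = 343/400 ≈ 0.857500

step 1 [1y] bond c/1=13/400: DF=(2041459/2000000 − 13/400·(0))/(1+13/400) = 4943/5000 ≈ 0.988600
step 2 [2y] bond c/1=7/100: DF=(217761/200000 − 7/100·(0.988600))/(1+7/100) = 9529/10000 ≈ 0.952900
step 3 [3y] swap r/1=692/28723: DF=(1 − 692/28723·(0.988600+0.952900))/(1+692/28723) = 2327/2500 ≈ 0.930800
step 4 [4y] swap r/1=1062/37661: DF=(1 − 1062/37661·(0.988600+0.952900+0.930800))/(1+1062/37661) = 4469/5000 ≈ 0.893800
step 5 [5y] swap r/1=475/15412: DF=(1 − 475/15412·(0.988600+0.952900+0.930800+0.893800))/(1+475/15412) = 343/400 ≈ 0.857500
step 6 [6y] swap r/1=382/13677: DF=(1 − 382/13677·(0.988600+0.952900+0.930800+0.893800+0.857500))/(1+382/13677) = 1059/1250 ≈ 0.847200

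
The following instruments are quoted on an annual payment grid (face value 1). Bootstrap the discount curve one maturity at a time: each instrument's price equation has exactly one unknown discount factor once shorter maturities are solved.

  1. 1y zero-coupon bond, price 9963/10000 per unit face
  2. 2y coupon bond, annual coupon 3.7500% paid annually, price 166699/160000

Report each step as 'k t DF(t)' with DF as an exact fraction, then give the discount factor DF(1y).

step 1 [1y] zero: DF = P = 9963/10000 ≈ 0.996300
step 2 [2y] bond c/1=3/80: DF=(166699/160000 − 3/80·(0.996300))/(1+3/80) = 4841/5000 ≈ 0.968200

1 1 9963/10000
2 2 4841/5000
DF(1y) = 9963/10000 ≈ 0.996300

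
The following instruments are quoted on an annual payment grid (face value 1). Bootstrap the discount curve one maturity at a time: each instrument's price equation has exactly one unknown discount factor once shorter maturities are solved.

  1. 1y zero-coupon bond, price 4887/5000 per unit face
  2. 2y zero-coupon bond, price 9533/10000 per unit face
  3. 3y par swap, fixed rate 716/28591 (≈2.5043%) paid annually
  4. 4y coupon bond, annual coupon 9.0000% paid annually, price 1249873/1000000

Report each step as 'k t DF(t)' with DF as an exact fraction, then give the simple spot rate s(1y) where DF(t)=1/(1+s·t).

1 1 4887/5000
2 2 9533/10000
3 3 2321/2500
4 4 4553/5000
s(1y) = (1/(4887/5000) − 1)/(1) = 113/4887 ≈ 2.3123%

step 1 [1y] zero: DF = P = 4887/5000 ≈ 0.977400
step 2 [2y] zero: DF = P = 9533/10000 ≈ 0.953300
step 3 [3y] swap r/1=716/28591: DF=(1 − 716/28591·(0.977400+0.953300))/(1+716/28591) = 2321/2500 ≈ 0.928400
step 4 [4y] bond c/1=9/100: DF=(1249873/1000000 − 9/100·(0.977400+0.953300+0.928400))/(1+9/100) = 4553/5000 ≈ 0.910600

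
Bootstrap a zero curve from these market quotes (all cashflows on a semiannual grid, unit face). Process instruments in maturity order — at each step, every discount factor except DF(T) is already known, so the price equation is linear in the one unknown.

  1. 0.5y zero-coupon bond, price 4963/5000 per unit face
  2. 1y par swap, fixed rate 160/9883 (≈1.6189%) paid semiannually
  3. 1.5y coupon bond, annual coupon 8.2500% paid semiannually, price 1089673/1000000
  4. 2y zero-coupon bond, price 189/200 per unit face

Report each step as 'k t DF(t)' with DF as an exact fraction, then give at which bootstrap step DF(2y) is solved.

1 1/2 4963/5000
2 1 123/125
3 3/2 4841/5000
4 2 189/200
DF(2y) is solved at step 4

step 1 [0.5y] zero: DF = P = 4963/5000 ≈ 0.992600
step 2 [1y] swap r/2=80/9883: DF=(1 − 80/9883·(0.992600))/(1+80/9883) = 123/125 ≈ 0.984000
step 3 [1.5y] bond c/2=33/800: DF=(1089673/1000000 − 33/800·(0.992600+0.984000))/(1+33/800) = 4841/5000 ≈ 0.968200
step 4 [2y] zero: DF = P = 189/200 ≈ 0.945000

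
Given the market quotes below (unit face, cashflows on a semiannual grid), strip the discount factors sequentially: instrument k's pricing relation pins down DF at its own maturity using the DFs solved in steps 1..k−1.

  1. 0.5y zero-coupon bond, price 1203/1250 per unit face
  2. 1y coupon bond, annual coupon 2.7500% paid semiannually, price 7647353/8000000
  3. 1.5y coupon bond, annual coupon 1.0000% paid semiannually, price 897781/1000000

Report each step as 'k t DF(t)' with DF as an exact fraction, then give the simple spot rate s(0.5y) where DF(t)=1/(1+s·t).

step 1 [0.5y] zero: DF = P = 1203/1250 ≈ 0.962400
step 2 [1y] bond c/2=11/800: DF=(7647353/8000000 − 11/800·(0.962400))/(1+11/800) = 9299/10000 ≈ 0.929900
step 3 [1.5y] bond c/2=1/200: DF=(897781/1000000 − 1/200·(0.962400+0.929900))/(1+1/200) = 8839/10000 ≈ 0.883900

1 1/2 1203/1250
2 1 9299/10000
3 3/2 8839/10000
s(0.5y) = (1/(1203/1250) − 1)/(1/2) = 94/1203 ≈ 7.8138%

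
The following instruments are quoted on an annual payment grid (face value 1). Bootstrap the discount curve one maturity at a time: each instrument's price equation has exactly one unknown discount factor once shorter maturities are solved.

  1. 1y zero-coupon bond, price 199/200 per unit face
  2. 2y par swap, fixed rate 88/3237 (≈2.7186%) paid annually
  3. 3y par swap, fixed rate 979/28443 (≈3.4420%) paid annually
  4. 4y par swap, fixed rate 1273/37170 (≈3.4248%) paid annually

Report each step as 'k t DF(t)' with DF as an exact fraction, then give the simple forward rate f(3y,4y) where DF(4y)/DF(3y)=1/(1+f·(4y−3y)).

1 1 199/200
2 2 592/625
3 3 9021/10000
4 4 8727/10000
f(3y,4y) = ((9021/10000)/(8727/10000) − 1)/(1) = 98/2909 ≈ 3.3689%

step 1 [1y] zero: DF = P = 199/200 ≈ 0.995000
step 2 [2y] swap r/1=88/3237: DF=(1 − 88/3237·(0.995000))/(1+88/3237) = 592/625 ≈ 0.947200
step 3 [3y] swap r/1=979/28443: DF=(1 − 979/28443·(0.995000+0.947200))/(1+979/28443) = 9021/10000 ≈ 0.902100
step 4 [4y] swap r/1=1273/37170: DF=(1 − 1273/37170·(0.995000+0.947200+0.902100))/(1+1273/37170) = 8727/10000 ≈ 0.872700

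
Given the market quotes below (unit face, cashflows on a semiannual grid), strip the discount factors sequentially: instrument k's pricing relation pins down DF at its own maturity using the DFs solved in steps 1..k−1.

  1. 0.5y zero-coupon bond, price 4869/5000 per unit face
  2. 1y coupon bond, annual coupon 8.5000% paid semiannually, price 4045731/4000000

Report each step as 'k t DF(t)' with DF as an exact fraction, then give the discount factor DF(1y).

step 1 [0.5y] zero: DF = P = 4869/5000 ≈ 0.973800
step 2 [1y] bond c/2=17/400: DF=(4045731/4000000 − 17/400·(0.973800))/(1+17/400) = 1861/2000 ≈ 0.930500

1 1/2 4869/5000
2 1 1861/2000
DF(1y) = 1861/2000 ≈ 0.930500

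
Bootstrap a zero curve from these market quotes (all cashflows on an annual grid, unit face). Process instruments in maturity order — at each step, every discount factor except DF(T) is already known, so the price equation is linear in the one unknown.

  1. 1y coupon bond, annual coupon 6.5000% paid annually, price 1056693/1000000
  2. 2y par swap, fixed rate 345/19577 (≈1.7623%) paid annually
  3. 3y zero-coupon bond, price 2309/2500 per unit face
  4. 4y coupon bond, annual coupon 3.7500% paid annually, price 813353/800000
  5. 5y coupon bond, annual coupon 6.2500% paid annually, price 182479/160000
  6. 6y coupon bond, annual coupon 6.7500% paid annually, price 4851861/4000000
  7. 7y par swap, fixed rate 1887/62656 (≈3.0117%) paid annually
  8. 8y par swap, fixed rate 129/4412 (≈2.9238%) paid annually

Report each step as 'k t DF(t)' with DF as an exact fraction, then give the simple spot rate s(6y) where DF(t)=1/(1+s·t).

step 1 [1y] bond c/1=13/200: DF=(1056693/1000000 − 13/200·(0))/(1+13/200) = 4961/5000 ≈ 0.992200
step 2 [2y] swap r/1=345/19577: DF=(1 − 345/19577·(0.992200))/(1+345/19577) = 1931/2000 ≈ 0.965500
step 3 [3y] zero: DF = P = 2309/2500 ≈ 0.923600
step 4 [4y] bond c/1=3/80: DF=(813353/800000 − 3/80·(0.992200+0.965500+0.923600))/(1+3/80) = 4379/5000 ≈ 0.875800
step 5 [5y] bond c/1=1/16: DF=(182479/160000 − 1/16·(0.992200+0.965500+0.923600+0.875800))/(1+1/16) = 2131/2500 ≈ 0.852400
step 6 [6y] bond c/1=27/400: DF=(4851861/4000000 − 27/400·(0.992200+0.965500+0.923600+0.875800+0.852400))/(1+27/400) = 528/625 ≈ 0.844800
step 7 [7y] swap r/1=1887/62656: DF=(1 − 1887/62656·(0.992200+0.965500+0.923600+0.875800+0.852400+0.844800))/(1+1887/62656) = 8113/10000 ≈ 0.811300
step 8 [8y] swap r/1=129/4412: DF=(1 − 129/4412·(0.992200+0.965500+0.923600+0.875800+0.852400+0.844800+0.811300))/(1+129/4412) = 496/625 ≈ 0.793600

1 1 4961/5000
2 2 1931/2000
3 3 2309/2500
4 4 4379/5000
5 5 2131/2500
6 6 528/625
7 7 8113/10000
8 8 496/625
s(6y) = (1/(528/625) − 1)/(6) = 97/3168 ≈ 3.0619%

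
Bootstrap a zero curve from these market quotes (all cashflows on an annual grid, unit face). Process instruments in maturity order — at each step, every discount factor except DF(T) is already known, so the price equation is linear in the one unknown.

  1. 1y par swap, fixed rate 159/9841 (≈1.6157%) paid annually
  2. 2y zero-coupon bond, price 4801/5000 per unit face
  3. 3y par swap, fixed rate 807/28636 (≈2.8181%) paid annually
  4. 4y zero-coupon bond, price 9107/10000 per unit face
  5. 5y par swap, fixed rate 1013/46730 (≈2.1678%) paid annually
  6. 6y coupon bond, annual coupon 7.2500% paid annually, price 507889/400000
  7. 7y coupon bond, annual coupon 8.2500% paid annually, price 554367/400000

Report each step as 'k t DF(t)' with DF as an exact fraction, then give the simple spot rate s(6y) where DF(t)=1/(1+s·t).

1 1 9841/10000
2 2 4801/5000
3 3 9193/10000
4 4 9107/10000
5 5 8987/10000
6 6 217/250
7 7 429/500
s(6y) = (1/(217/250) − 1)/(6) = 11/434 ≈ 2.5346%

step 1 [1y] swap r/1=159/9841: DF=(1 − 159/9841·(0))/(1+159/9841) = 9841/10000 ≈ 0.984100
step 2 [2y] zero: DF = P = 4801/5000 ≈ 0.960200
step 3 [3y] swap r/1=807/28636: DF=(1 − 807/28636·(0.984100+0.960200))/(1+807/28636) = 9193/10000 ≈ 0.919300
step 4 [4y] zero: DF = P = 9107/10000 ≈ 0.910700
step 5 [5y] swap r/1=1013/46730: DF=(1 − 1013/46730·(0.984100+0.960200+0.919300+0.910700))/(1+1013/46730) = 8987/10000 ≈ 0.898700
step 6 [6y] bond c/1=29/400: DF=(507889/400000 − 29/400·(0.984100+0.960200+0.919300+0.910700+0.898700))/(1+29/400) = 217/250 ≈ 0.868000
step 7 [7y] bond c/1=33/400: DF=(554367/400000 − 33/400·(0.984100+0.960200+0.919300+0.910700+0.898700+0.868000))/(1+33/400) = 429/500 ≈ 0.858000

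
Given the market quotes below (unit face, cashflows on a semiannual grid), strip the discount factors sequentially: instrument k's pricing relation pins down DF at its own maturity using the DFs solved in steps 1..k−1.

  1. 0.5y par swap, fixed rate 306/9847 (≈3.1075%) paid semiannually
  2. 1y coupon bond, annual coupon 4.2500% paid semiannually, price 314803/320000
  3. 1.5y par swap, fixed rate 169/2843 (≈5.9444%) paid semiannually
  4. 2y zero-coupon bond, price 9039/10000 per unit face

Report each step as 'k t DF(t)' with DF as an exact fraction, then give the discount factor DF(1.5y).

step 1 [0.5y] swap r/2=153/9847: DF=(1 − 153/9847·(0))/(1+153/9847) = 9847/10000 ≈ 0.984700
step 2 [1y] bond c/2=17/800: DF=(314803/320000 − 17/800·(0.984700))/(1+17/800) = 2357/2500 ≈ 0.942800
step 3 [1.5y] swap r/2=169/5686: DF=(1 − 169/5686·(0.984700+0.942800))/(1+169/5686) = 1831/2000 ≈ 0.915500
step 4 [2y] zero: DF = P = 9039/10000 ≈ 0.903900

1 1/2 9847/10000
2 1 2357/2500
3 3/2 1831/2000
4 2 9039/10000
DF(1.5y) = 1831/2000 ≈ 0.915500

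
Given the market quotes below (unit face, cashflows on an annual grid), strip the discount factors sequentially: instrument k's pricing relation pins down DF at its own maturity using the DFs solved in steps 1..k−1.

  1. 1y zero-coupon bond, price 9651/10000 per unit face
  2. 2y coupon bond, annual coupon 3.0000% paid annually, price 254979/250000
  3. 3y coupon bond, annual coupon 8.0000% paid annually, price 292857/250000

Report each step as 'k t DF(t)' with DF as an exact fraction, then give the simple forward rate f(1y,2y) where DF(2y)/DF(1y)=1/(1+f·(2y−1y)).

step 1 [1y] zero: DF = P = 9651/10000 ≈ 0.965100
step 2 [2y] bond c/1=3/100: DF=(254979/250000 − 3/100·(0.965100))/(1+3/100) = 9621/10000 ≈ 0.962100
step 3 [3y] bond c/1=2/25: DF=(292857/250000 − 2/25·(0.965100+0.962100))/(1+2/25) = 9419/10000 ≈ 0.941900

1 1 9651/10000
2 2 9621/10000
3 3 9419/10000
f(1y,2y) = ((9651/10000)/(9621/10000) − 1)/(1) = 10/3207 ≈ 0.3118%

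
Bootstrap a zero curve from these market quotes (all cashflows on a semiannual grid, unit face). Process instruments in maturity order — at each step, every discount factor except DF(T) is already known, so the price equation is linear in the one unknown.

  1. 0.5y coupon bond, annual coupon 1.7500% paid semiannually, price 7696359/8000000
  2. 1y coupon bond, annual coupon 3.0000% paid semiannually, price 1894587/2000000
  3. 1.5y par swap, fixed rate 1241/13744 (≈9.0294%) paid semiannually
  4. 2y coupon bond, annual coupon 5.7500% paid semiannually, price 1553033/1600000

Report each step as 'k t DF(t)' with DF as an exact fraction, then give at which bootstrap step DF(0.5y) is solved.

step 1 [0.5y] bond c/2=7/800: DF=(7696359/8000000 − 7/800·(0))/(1+7/800) = 9537/10000 ≈ 0.953700
step 2 [1y] bond c/2=3/200: DF=(1894587/2000000 − 3/200·(0.953700))/(1+3/200) = 1149/1250 ≈ 0.919200
step 3 [1.5y] swap r/2=1241/27488: DF=(1 − 1241/27488·(0.953700+0.919200))/(1+1241/27488) = 8759/10000 ≈ 0.875900
step 4 [2y] bond c/2=23/800: DF=(1553033/1600000 − 23/800·(0.953700+0.919200+0.875900))/(1+23/800) = 8667/10000 ≈ 0.866700

1 1/2 9537/10000
2 1 1149/1250
3 3/2 8759/10000
4 2 8667/10000
DF(0.5y) is solved at step 1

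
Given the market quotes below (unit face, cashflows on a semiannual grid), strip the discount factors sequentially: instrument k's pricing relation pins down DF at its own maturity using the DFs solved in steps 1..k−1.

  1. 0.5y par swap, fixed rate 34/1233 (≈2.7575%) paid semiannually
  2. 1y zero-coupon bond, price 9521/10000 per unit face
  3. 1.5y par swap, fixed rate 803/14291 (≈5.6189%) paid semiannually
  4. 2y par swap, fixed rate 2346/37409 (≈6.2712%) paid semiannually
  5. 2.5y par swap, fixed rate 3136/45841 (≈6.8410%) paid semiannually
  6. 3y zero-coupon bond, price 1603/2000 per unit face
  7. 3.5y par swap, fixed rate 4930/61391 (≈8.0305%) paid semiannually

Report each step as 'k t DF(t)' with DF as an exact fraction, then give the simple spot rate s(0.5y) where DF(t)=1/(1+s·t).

1 1/2 1233/1250
2 1 9521/10000
3 3/2 9197/10000
4 2 8827/10000
5 5/2 527/625
6 3 1603/2000
7 7/2 1507/2000
s(0.5y) = (1/(1233/1250) − 1)/(1/2) = 34/1233 ≈ 2.7575%

step 1 [0.5y] swap r/2=17/1233: DF=(1 − 17/1233·(0))/(1+17/1233) = 1233/1250 ≈ 0.986400
step 2 [1y] zero: DF = P = 9521/10000 ≈ 0.952100
step 3 [1.5y] swap r/2=803/28582: DF=(1 − 803/28582·(0.986400+0.952100))/(1+803/28582) = 9197/10000 ≈ 0.919700
step 4 [2y] swap r/2=1173/37409: DF=(1 − 1173/37409·(0.986400+0.952100+0.919700))/(1+1173/37409) = 8827/10000 ≈ 0.882700
step 5 [2.5y] swap r/2=1568/45841: DF=(1 − 1568/45841·(0.986400+0.952100+0.919700+0.882700))/(1+1568/45841) = 527/625 ≈ 0.843200
step 6 [3y] zero: DF = P = 1603/2000 ≈ 0.801500
step 7 [3.5y] swap r/2=2465/61391: DF=(1 − 2465/61391·(0.986400+0.952100+0.919700+0.882700+0.843200+0.801500))/(1+2465/61391) = 1507/2000 ≈ 0.753500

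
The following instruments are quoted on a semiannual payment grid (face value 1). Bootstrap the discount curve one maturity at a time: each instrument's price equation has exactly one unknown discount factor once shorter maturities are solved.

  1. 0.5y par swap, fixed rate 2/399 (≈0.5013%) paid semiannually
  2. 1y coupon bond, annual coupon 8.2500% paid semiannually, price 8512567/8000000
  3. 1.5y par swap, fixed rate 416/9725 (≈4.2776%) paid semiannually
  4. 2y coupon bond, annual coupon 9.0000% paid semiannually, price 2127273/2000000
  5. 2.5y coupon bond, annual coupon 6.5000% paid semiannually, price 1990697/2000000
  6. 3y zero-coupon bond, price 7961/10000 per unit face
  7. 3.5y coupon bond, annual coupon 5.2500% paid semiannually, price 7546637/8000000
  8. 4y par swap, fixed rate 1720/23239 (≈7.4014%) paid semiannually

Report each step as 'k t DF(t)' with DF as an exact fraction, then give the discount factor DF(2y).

1 1/2 399/400
2 1 614/625
3 3/2 586/625
4 2 4461/5000
5 5/2 8441/10000
6 3 7961/10000
7 7/2 3899/5000
8 4 371/500
DF(2y) = 4461/5000 ≈ 0.892200

step 1 [0.5y] swap r/2=1/399: DF=(1 − 1/399·(0))/(1+1/399) = 399/400 ≈ 0.997500
step 2 [1y] bond c/2=33/800: DF=(8512567/8000000 − 33/800·(0.997500))/(1+33/800) = 614/625 ≈ 0.982400
step 3 [1.5y] swap r/2=208/9725: DF=(1 − 208/9725·(0.997500+0.982400))/(1+208/9725) = 586/625 ≈ 0.937600
step 4 [2y] bond c/2=9/200: DF=(2127273/2000000 − 9/200·(0.997500+0.982400+0.937600))/(1+9/200) = 4461/5000 ≈ 0.892200
step 5 [2.5y] bond c/2=13/400: DF=(1990697/2000000 − 13/400·(0.997500+0.982400+0.937600+0.892200))/(1+13/400) = 8441/10000 ≈ 0.844100
step 6 [3y] zero: DF = P = 7961/10000 ≈ 0.796100
step 7 [3.5y] bond c/2=21/800: DF=(7546637/8000000 − 21/800·(0.997500+0.982400+0.937600+0.892200+0.844100+0.796100))/(1+21/800) = 3899/5000 ≈ 0.779800
step 8 [4y] swap r/2=860/23239: DF=(1 − 860/23239·(0.997500+0.982400+0.937600+0.892200+0.844100+0.796100+0.779800))/(1+860/23239) = 371/500 ≈ 0.742000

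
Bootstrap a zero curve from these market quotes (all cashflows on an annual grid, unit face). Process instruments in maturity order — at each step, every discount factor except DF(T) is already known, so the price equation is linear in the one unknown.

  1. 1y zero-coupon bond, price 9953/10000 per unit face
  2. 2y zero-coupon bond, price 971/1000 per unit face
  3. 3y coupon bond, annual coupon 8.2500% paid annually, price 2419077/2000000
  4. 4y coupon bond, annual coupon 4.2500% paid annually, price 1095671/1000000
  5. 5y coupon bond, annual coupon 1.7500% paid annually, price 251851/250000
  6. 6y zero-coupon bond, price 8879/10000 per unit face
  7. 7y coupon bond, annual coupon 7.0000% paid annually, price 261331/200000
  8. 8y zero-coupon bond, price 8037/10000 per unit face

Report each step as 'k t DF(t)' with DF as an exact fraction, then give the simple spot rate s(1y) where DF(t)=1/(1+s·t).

step 1 [1y] zero: DF = P = 9953/10000 ≈ 0.995300
step 2 [2y] zero: DF = P = 971/1000 ≈ 0.971000
step 3 [3y] bond c/1=33/400: DF=(2419077/2000000 − 33/400·(0.995300+0.971000))/(1+33/400) = 387/400 ≈ 0.967500
step 4 [4y] bond c/1=17/400: DF=(1095671/1000000 − 17/400·(0.995300+0.971000+0.967500))/(1+17/400) = 4657/5000 ≈ 0.931400
step 5 [5y] bond c/1=7/400: DF=(251851/250000 − 7/400·(0.995300+0.971000+0.967500+0.931400))/(1+7/400) = 2309/2500 ≈ 0.923600
step 6 [6y] zero: DF = P = 8879/10000 ≈ 0.887900
step 7 [7y] bond c/1=7/100: DF=(261331/200000 − 7/100·(0.995300+0.971000+0.967500+0.931400+0.923600+0.887900))/(1+7/100) = 4249/5000 ≈ 0.849800
step 8 [8y] zero: DF = P = 8037/10000 ≈ 0.803700

1 1 9953/10000
2 2 971/1000
3 3 387/400
4 4 4657/5000
5 5 2309/2500
6 6 8879/10000
7 7 4249/5000
8 8 8037/10000
s(1y) = (1/(9953/10000) − 1)/(1) = 47/9953 ≈ 0.4722%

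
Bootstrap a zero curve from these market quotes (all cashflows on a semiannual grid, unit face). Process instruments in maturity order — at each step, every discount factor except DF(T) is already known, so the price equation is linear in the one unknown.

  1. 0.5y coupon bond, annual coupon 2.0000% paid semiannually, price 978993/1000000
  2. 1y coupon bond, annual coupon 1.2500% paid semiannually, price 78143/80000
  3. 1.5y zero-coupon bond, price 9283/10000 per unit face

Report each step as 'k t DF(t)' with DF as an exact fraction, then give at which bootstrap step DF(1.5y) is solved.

1 1/2 9693/10000
2 1 9647/10000
3 3/2 9283/10000
DF(1.5y) is solved at step 3

step 1 [0.5y] bond c/2=1/100: DF=(978993/1000000 − 1/100·(0))/(1+1/100) = 9693/10000 ≈ 0.969300
step 2 [1y] bond c/2=1/160: DF=(78143/80000 − 1/160·(0.969300))/(1+1/160) = 9647/10000 ≈ 0.964700
step 3 [1.5y] zero: DF = P = 9283/10000 ≈ 0.928300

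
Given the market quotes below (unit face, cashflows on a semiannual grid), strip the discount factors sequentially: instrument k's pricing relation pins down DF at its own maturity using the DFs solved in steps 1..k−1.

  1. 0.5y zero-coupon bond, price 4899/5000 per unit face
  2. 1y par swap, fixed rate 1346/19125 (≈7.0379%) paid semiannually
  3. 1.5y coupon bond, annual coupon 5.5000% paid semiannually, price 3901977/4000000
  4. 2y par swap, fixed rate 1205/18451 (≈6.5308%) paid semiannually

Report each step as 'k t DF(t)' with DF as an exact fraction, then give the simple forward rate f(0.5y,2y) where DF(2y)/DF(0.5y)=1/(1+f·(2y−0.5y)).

1 1/2 4899/5000
2 1 9327/10000
3 3/2 4491/5000
4 2 1759/2000
f(0.5y,2y) = ((4899/5000)/(1759/2000) − 1)/(3/2) = 2006/26385 ≈ 7.6028%

step 1 [0.5y] zero: DF = P = 4899/5000 ≈ 0.979800
step 2 [1y] swap r/2=673/19125: DF=(1 − 673/19125·(0.979800))/(1+673/19125) = 9327/10000 ≈ 0.932700
step 3 [1.5y] bond c/2=11/400: DF=(3901977/4000000 − 11/400·(0.979800+0.932700))/(1+11/400) = 4491/5000 ≈ 0.898200
step 4 [2y] swap r/2=1205/36902: DF=(1 − 1205/36902·(0.979800+0.932700+0.898200))/(1+1205/36902) = 1759/2000 ≈ 0.879500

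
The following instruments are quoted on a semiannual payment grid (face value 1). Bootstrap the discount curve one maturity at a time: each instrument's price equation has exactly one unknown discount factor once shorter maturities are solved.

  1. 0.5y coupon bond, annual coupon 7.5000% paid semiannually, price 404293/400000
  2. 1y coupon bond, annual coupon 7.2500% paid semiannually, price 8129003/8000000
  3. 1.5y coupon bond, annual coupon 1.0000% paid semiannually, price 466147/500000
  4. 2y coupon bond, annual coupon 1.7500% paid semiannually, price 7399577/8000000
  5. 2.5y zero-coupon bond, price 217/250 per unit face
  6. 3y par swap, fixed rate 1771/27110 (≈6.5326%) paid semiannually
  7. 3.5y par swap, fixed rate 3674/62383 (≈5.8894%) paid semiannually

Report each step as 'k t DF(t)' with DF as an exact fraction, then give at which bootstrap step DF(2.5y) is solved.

1 1/2 4871/5000
2 1 1893/2000
3 3/2 9181/10000
4 2 8923/10000
5 5/2 217/250
6 3 8229/10000
7 7/2 8163/10000
DF(2.5y) is solved at step 5

step 1 [0.5y] bond c/2=3/80: DF=(404293/400000 − 3/80·(0))/(1+3/80) = 4871/5000 ≈ 0.974200
step 2 [1y] bond c/2=29/800: DF=(8129003/8000000 − 29/800·(0.974200))/(1+29/800) = 1893/2000 ≈ 0.946500
step 3 [1.5y] bond c/2=1/200: DF=(466147/500000 − 1/200·(0.974200+0.946500))/(1+1/200) = 9181/10000 ≈ 0.918100
step 4 [2y] bond c/2=7/800: DF=(7399577/8000000 − 7/800·(0.974200+0.946500+0.918100))/(1+7/800) = 8923/10000 ≈ 0.892300
step 5 [2.5y] zero: DF = P = 217/250 ≈ 0.868000
step 6 [3y] swap r/2=1771/54220: DF=(1 − 1771/54220·(0.974200+0.946500+0.918100+0.892300+0.868000))/(1+1771/54220) = 8229/10000 ≈ 0.822900
step 7 [3.5y] swap r/2=1837/62383: DF=(1 − 1837/62383·(0.974200+0.946500+0.918100+0.892300+0.868000+0.822900))/(1+1837/62383) = 8163/10000 ≈ 0.816300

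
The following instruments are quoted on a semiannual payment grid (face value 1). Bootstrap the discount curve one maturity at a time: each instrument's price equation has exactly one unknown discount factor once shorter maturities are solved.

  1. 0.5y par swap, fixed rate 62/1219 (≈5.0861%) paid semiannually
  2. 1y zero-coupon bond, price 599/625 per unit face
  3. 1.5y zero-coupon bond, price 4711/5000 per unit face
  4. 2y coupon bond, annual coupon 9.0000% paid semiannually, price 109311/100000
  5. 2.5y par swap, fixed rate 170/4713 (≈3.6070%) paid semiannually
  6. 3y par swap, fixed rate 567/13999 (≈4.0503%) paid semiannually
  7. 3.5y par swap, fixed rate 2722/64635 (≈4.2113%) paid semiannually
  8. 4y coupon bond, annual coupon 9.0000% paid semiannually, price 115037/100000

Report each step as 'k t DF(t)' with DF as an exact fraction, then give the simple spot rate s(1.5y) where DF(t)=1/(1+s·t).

1 1/2 1219/1250
2 1 599/625
3 3/2 4711/5000
4 2 4611/5000
5 5/2 183/200
6 3 4433/5000
7 7/2 8639/10000
8 4 329/400
s(1.5y) = (1/(4711/5000) − 1)/(3/2) = 578/14133 ≈ 4.0897%

step 1 [0.5y] swap r/2=31/1219: DF=(1 − 31/1219·(0))/(1+31/1219) = 1219/1250 ≈ 0.975200
step 2 [1y] zero: DF = P = 599/625 ≈ 0.958400
step 3 [1.5y] zero: DF = P = 4711/5000 ≈ 0.942200
step 4 [2y] bond c/2=9/200: DF=(109311/100000 − 9/200·(0.975200+0.958400+0.942200))/(1+9/200) = 4611/5000 ≈ 0.922200
step 5 [2.5y] swap r/2=85/4713: DF=(1 − 85/4713·(0.975200+0.958400+0.942200+0.922200))/(1+85/4713) = 183/200 ≈ 0.915000
step 6 [3y] swap r/2=567/27998: DF=(1 − 567/27998·(0.975200+0.958400+0.942200+0.922200+0.915000))/(1+567/27998) = 4433/5000 ≈ 0.886600
step 7 [3.5y] swap r/2=1361/64635: DF=(1 − 1361/64635·(0.975200+0.958400+0.942200+0.922200+0.915000+0.886600))/(1+1361/64635) = 8639/10000 ≈ 0.863900
step 8 [4y] bond c/2=9/200: DF=(115037/100000 − 9/200·(0.975200+0.958400+0.942200+0.922200+0.915000+0.886600+0.863900))/(1+9/200) = 329/400 ≈ 0.822500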